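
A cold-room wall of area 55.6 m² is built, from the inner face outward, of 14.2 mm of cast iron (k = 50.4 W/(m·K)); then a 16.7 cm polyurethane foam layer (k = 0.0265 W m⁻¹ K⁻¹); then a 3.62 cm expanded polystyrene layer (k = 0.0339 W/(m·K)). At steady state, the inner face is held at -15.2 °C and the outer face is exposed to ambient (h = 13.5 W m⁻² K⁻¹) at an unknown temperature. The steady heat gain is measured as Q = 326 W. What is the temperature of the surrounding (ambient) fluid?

Series resistances:
  R_cast iron = L/(kA) = 0.0142/(50.4·55.6) = 5.067×10^-6 K/W
  R_polyurethane foam = L/(kA) = 0.167/(0.0265·55.6) = 0.1133 K/W
  R_expanded polystyrene = L/(kA) = 0.0362/(0.0339·55.6) = 0.01921 K/W
  R_conv,out = 1/(hA) = 1/(13.5·55.6) = 0.001332 K/W
ΣR = 0.1339 K/W
ΔT = Q·ΣR = 326 × 0.1339 = 43.65 K
Heat flows inward, so T_out = T_in + ΔT = -15.2 + 43.65 = 28.4 °C

T_out = 28.4 °C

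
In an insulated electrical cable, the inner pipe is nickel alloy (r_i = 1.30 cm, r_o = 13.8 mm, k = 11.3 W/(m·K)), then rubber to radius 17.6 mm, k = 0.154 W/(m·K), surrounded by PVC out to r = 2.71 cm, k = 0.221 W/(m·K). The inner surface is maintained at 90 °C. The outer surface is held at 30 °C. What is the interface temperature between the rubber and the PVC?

T = 63.1 °C

Series thermal resistances, inner to outer:
  R'_nickel alloy = ln(0.0138/0.0130)/(2πk) = 0.05972/(2π·11.3) = 8.411×10^-4 m·K/W
  R'_rubber = ln(0.0176/0.0138)/(2πk) = 0.2432/(2π·0.154) = 0.2514 m·K/W
  R'_PVC = ln(0.0271/0.0176)/(2πk) = 0.4316/(2π·0.221) = 0.3108 m·K/W
ΣR = 8.411×10^-4 + 0.2514 + 0.3108 = 0.5630 m·K/W
Q' = ΔT/ΣR = (90 °C − 30 °C)/0.5630 = 106.6 W/m
From the inner boundary to the rubber/PVC interface, ΣR_partial = 0.2522 m·K/W.
T_interface = T_in − Q'·ΣR_partial = 90 °C − (106.6)(0.2522) = 63.1 °C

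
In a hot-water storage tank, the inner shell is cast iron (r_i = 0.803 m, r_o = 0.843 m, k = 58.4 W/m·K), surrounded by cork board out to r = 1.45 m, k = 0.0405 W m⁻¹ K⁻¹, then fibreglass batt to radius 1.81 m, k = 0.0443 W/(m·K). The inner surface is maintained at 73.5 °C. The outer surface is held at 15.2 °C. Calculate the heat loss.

Resistance network (inner→outer):
  R_cast iron = (1/0.803 − 1/0.843)/(4πk) = 0.05909/(4π·58.4) = 8.052×10^-5 K/W
  R_cork board = (1/0.843 − 1/1.45)/(4πk) = 0.4966/(4π·0.0405) = 0.9757 K/W
  R_fibreglass batt = (1/1.45 − 1/1.81)/(4πk) = 0.1372/(4π·0.0443) = 0.2464 K/W
ΣR = 8.052×10^-5 + 0.9757 + 0.2464 = 1.222 K/W
Q = ΔT/ΣR = (73.5 °C − 15.2 °C)/1.222 = 47.7 W

Q = 47.7 W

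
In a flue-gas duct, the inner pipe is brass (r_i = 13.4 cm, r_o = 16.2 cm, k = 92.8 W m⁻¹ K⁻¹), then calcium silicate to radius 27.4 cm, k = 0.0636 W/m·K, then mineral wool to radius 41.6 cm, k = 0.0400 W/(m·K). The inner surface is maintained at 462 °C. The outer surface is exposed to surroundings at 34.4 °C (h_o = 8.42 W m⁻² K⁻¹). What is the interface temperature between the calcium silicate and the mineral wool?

Treat each layer as a resistance in series:
  R'_brass = ln(0.162/0.134)/(2πk) = 0.1898/(2π·92.8) = 3.254×10^-4 m·K/W
  R'_calcium silicate = ln(0.274/0.162)/(2πk) = 0.5255/(2π·0.0636) = 1.315 m·K/W
  R'_mineral wool = ln(0.416/0.274)/(2πk) = 0.4176/(2π·0.0400) = 1.661 m·K/W
  R'_conv,out = 1/(2πr h) = 1/(2π·0.416·8.42) = 0.04544 m·K/W
ΣR = 3.254×10^-4 + 1.315 + 1.661 + 0.04544 = 3.022 m·K/W
Q' = ΔT/ΣR = (462 °C − 34.4 °C)/3.022 = 141.5 W/m
From the inner boundary to the calcium silicate/mineral wool interface, ΣR_partial = 1.315 m·K/W.
T_interface = T_in − Q'·ΣR_partial = 462 °C − (141.5)(1.315) = 276 °C

T = 276 °C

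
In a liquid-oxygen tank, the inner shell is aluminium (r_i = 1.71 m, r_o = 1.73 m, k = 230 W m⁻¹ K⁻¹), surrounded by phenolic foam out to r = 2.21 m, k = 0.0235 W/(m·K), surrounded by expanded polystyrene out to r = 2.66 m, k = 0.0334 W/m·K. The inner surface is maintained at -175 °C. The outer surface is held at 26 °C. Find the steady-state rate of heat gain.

Series thermal resistances, inner to outer:
  R_aluminium = (1/1.71 − 1/1.73)/(4πk) = 0.006761/(4π·230) = 2.339×10^-6 K/W
  R_phenolic foam = (1/1.73 − 1/2.21)/(4πk) = 0.1255/(4π·0.0235) = 0.4251 K/W
  R_expanded polystyrene = (1/2.21 − 1/2.66)/(4πk) = 0.07655/(4π·0.0334) = 0.1824 K/W
ΣR = 2.339×10^-6 + 0.4251 + 0.1824 = 0.6075 K/W
Q = ΔT/ΣR = (-175 °C − 26 °C)/0.6075 = -331 W
(Negative Q ⇒ heat flows inward; heat gain = 331 W.)

Q = 331 W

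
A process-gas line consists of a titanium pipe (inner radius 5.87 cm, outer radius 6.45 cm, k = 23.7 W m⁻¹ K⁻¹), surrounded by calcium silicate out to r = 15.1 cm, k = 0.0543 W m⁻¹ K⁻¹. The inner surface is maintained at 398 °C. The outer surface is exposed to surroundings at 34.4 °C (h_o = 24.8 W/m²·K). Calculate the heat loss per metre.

Q' = 143 W/m

Series thermal resistances, inner to outer:
  R'_titanium = ln(0.0645/0.0587)/(2πk) = 0.09423/(2π·23.7) = 6.328×10^-4 m·K/W
  R'_calcium silicate = ln(0.151/0.0645)/(2πk) = 0.8506/(2π·0.0543) = 2.493 m·K/W
  R'_conv,out = 1/(2πr h) = 1/(2π·0.151·24.8) = 0.04250 m·K/W
ΣR = 6.328×10^-4 + 2.493 + 0.04250 = 2.536 m·K/W
Q' = ΔT/ΣR = (398 °C − 34.4 °C)/2.536 = 143 W/m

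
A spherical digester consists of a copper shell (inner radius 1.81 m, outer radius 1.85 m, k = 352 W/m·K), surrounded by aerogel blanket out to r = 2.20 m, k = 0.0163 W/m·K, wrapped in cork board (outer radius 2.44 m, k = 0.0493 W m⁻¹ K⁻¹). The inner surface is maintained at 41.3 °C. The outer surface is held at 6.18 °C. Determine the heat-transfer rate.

Resistance network (inner→outer):
  R_copper = (1/1.81 − 1/1.85)/(4πk) = 0.01195/(4π·352) = 2.701×10^-6 K/W
  R_aerogel blanket = (1/1.85 − 1/2.20)/(4πk) = 0.08600/(4π·0.0163) = 0.4198 K/W
  R_cork board = (1/2.20 − 1/2.44)/(4πk) = 0.04471/(4π·0.0493) = 0.07217 K/W
ΣR = 2.701×10^-6 + 0.4198 + 0.07217 = 0.4920 K/W
Q = ΔT/ΣR = (41.3 °C − 6.18 °C)/0.4920 = 71.4 W

Q = 71.4 W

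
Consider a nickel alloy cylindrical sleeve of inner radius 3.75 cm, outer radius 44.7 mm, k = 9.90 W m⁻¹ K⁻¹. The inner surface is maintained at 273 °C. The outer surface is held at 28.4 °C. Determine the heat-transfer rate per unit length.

Q' = 2πk·ΔT/ln(r₂/r₁) = 2π × 9.90 × 244.6 / ln(0.0447/0.0375) = 86600 W/m

Q' = 86.6 kW/m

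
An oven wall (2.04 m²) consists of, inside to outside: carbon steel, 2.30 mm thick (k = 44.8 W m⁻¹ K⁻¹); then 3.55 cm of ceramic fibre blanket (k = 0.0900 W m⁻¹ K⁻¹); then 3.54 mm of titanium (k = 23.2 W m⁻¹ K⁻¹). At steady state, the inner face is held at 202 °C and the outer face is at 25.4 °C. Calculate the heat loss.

Q = 913 W

Treat each layer as a resistance in series:
  R_carbon steel = L/(kA) = 0.00230/(44.8·2.04) = 2.517×10^-5 K/W
  R_ceramic fibre blanket = L/(kA) = 0.0355/(0.0900·2.04) = 0.1934 K/W
  R_titanium = L/(kA) = 0.00354/(23.2·2.04) = 7.480×10^-5 K/W
ΣR = 2.517×10^-5 + 0.1934 + 7.480×10^-5 = 0.1935 K/W
Q = ΔT/ΣR = (202 °C − 25.4 °C)/0.1935 = 913 W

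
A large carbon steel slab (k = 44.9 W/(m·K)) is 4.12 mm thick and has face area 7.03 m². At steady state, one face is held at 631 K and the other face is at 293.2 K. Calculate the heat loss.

Q = kA·ΔT/L = 44.9 × 7.03 × |631 K − 293.2 K| / 0.00412 = 2.59×10^7 W

Q = 25900 kW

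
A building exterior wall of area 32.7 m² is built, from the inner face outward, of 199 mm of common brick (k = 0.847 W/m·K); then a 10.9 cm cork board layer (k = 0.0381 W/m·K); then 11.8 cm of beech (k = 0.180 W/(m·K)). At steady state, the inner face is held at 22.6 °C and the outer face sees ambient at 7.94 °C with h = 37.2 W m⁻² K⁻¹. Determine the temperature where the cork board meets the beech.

T = 10.6 °C

Treat each layer as a resistance in series:
  R_common brick = L/(kA) = 0.199/(0.847·32.7) = 0.007185 K/W
  R_cork board = L/(kA) = 0.109/(0.0381·32.7) = 0.08749 K/W
  R_beech = L/(kA) = 0.118/(0.180·32.7) = 0.02005 K/W
  R_conv,out = 1/(hA) = 1/(37.2·32.7) = 8.221×10^-4 K/W
ΣR = 0.007185 + 0.08749 + 0.02005 + 8.221×10^-4 = 0.1155 K/W
Q = ΔT/ΣR = (22.6 °C − 7.94 °C)/0.1155 = 126.9 W
From the inner boundary to the cork board/beech interface, ΣR_partial = 0.09467 K/W.
T_interface = T_in − Q·ΣR_partial = 22.6 °C − (126.9)(0.09467) = 10.6 °C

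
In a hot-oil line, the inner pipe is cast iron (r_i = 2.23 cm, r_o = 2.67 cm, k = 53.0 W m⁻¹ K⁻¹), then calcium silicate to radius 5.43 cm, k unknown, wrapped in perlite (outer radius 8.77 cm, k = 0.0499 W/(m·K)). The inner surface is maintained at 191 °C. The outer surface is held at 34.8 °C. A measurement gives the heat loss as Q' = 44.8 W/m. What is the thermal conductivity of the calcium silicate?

k = 0.0577 W/m·K

ΣR = ΔT/Q' = |191 − 34.8|/44.8 = 3.487 m·K/W
Known resistances:
  R'_cast iron = ln(0.0267/0.0223)/(2πk) = 0.1801/(2π·53.0) = 5.408×10^-4 m·K/W
  R'_perlite = ln(0.0877/0.0543)/(2πk) = 0.4794/(2π·0.0499) = 1.529 m·K/W
R_calcium silicate = ΣR − ΣR_known = 3.487 − 1.530 = 1.957 m·K/W
ln(r₂/r₁)/(2πk) = 1.957 ⇒ k = 0.7099/(2π·1.957) = 0.0577 W/m·K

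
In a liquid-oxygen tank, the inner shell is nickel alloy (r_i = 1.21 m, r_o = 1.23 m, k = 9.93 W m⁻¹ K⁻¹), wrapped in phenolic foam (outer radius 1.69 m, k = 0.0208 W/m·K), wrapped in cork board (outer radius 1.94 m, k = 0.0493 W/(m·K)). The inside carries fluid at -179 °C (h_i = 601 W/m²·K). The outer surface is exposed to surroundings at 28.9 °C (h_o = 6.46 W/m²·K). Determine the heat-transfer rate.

Treat each layer as a resistance in series:
  R_conv,in = 1/(4πr²h) = 1/(4π·1.21²·601) = 9.044×10^-5 K/W
  R_nickel alloy = (1/1.21 − 1/1.23)/(4πk) = 0.01344/(4π·9.93) = 1.077×10^-4 K/W
  R_phenolic foam = (1/1.23 − 1/1.69)/(4πk) = 0.2213/(4π·0.0208) = 0.8466 K/W
  R_cork board = (1/1.69 − 1/1.94)/(4πk) = 0.07625/(4π·0.0493) = 0.1231 K/W
  R_conv,out = 1/(4πr²h) = 1/(4π·1.94²·6.46) = 0.003273 K/W
ΣR = 9.044×10^-5 + 1.077×10^-4 + 0.8466 + 0.1231 + 0.003273 = 0.9732 K/W
Q = ΔT/ΣR = (-179 °C − 28.9 °C)/0.9732 = -214 W
(Negative Q ⇒ heat flows inward; heat gain = 214 W.)

Q = 214 W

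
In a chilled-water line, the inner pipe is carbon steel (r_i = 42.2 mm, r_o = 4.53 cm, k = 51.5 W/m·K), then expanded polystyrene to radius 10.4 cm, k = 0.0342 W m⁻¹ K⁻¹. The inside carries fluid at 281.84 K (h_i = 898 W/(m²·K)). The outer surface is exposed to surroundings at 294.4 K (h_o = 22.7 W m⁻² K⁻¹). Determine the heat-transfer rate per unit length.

Q' = 3.19 W/m

Resistance network (inner→outer):
  R'_conv,in = 1/(2πr h) = 1/(2π·0.0422·898) = 0.004200 m·K/W
  R'_carbon steel = ln(0.0453/0.0422)/(2πk) = 0.07089/(2π·51.5) = 2.191×10^-4 m·K/W
  R'_expanded polystyrene = ln(0.104/0.0453)/(2πk) = 0.8311/(2π·0.0342) = 3.868 m·K/W
  R'_conv,out = 1/(2πr h) = 1/(2π·0.104·22.7) = 0.06742 m·K/W
ΣR = 0.004200 + 2.191×10^-4 + 3.868 + 0.06742 = 3.940 m·K/W
Q' = ΔT/ΣR = (281.84 K − 294.4 K)/3.940 = -3.19 W/m
(Negative Q' ⇒ heat flows inward; heat gain = 3.19 W/m.)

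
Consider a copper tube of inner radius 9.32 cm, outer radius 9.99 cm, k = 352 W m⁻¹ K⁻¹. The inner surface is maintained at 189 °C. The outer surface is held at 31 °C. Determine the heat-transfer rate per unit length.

Q' = 5030 kW/m

Q' = 2πk·ΔT/ln(r₂/r₁) = 2π × 352 × 158 / ln(0.0999/0.0932) = 5.03×10^6 W/m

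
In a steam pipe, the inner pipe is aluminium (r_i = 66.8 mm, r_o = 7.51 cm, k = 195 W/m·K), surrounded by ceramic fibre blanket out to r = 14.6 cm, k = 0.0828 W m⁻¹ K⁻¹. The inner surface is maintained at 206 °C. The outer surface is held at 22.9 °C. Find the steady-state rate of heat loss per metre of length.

Q' = 143 W/m

Resistance network (inner→outer):
  R'_aluminium = ln(0.0751/0.0668)/(2πk) = 0.1171/(2π·195) = 9.559×10^-5 m·K/W
  R'_ceramic fibre blanket = ln(0.146/0.0751)/(2πk) = 0.6648/(2π·0.0828) = 1.278 m·K/W
ΣR = 9.559×10^-5 + 1.278 = 1.278 m·K/W
Q' = ΔT/ΣR = (206 °C − 22.9 °C)/1.278 = 143 W/m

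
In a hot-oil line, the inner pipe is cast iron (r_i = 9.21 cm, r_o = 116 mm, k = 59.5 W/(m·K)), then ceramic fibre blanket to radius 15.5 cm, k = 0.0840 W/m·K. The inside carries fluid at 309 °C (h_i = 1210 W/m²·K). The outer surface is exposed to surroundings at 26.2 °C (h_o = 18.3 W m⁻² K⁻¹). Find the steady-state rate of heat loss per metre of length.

Q' = 466 W/m

Series thermal resistances, inner to outer:
  R'_conv,in = 1/(2πr h) = 1/(2π·0.0921·1210) = 0.001428 m·K/W
  R'_cast iron = ln(0.116/0.0921)/(2πk) = 0.2307/(2π·59.5) = 6.171×10^-4 m·K/W
  R'_ceramic fibre blanket = ln(0.155/0.116)/(2πk) = 0.2898/(2π·0.0840) = 0.5492 m·K/W
  R'_conv,out = 1/(2πr h) = 1/(2π·0.155·18.3) = 0.05611 m·K/W
ΣR = 0.001428 + 6.171×10^-4 + 0.5492 + 0.05611 = 0.6074 m·K/W
Q' = ΔT/ΣR = (309 °C − 26.2 °C)/0.6074 = 466 W/m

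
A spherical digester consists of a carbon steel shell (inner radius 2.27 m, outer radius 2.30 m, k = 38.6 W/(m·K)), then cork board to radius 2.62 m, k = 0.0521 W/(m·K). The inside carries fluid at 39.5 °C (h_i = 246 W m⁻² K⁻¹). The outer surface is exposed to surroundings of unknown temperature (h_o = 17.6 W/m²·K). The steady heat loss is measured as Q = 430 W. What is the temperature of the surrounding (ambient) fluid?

Sum the resistances:
  R_conv,in = 1/(4πr²h) = 1/(4π·2.27²·246) = 6.278×10^-5 K/W
  R_carbon steel = (1/2.27 − 1/2.30)/(4πk) = 0.005746/(4π·38.6) = 1.185×10^-5 K/W
  R_cork board = (1/2.30 − 1/2.62)/(4πk) = 0.05310/(4π·0.0521) = 0.08111 K/W
  R_conv,out = 1/(4πr²h) = 1/(4π·2.62²·17.6) = 6.587×10^-4 K/W
ΣR = 0.08184 K/W
ΔT = Q·ΣR = 430 × 0.08184 = 35.19 K
Heat flows outward, so T_out = T_in − ΔT = 39.5 − 35.19 = 4.31 °C

T_out = 4.31 °C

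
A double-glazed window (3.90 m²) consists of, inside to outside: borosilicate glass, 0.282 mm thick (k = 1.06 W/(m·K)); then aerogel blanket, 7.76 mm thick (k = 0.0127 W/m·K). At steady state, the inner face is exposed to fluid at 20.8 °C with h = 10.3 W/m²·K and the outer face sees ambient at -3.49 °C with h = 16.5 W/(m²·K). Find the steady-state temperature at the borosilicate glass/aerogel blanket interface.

Series thermal resistances, inner to outer:
  R_conv,in = 1/(hA) = 1/(10.3·3.90) = 0.02489 K/W
  R_borosilicate glass = L/(kA) = 2.82×10^-4/(1.06·3.90) = 6.821×10^-5 K/W
  R_aerogel blanket = L/(kA) = 0.00776/(0.0127·3.90) = 0.1567 K/W
  R_conv,out = 1/(hA) = 1/(16.5·3.90) = 0.01554 K/W
ΣR = 0.02489 + 6.821×10^-5 + 0.1567 + 0.01554 = 0.1972 K/W
Q = ΔT/ΣR = (20.8 °C − -3.49 °C)/0.1972 = 123.2 W
From the inner boundary to the borosilicate glass/aerogel blanket interface, ΣR_partial = 0.02496 K/W.
T_interface = T_in − Q·ΣR_partial = 20.8 °C − (123.2)(0.02496) = 17.7 °C

T = 17.7 °C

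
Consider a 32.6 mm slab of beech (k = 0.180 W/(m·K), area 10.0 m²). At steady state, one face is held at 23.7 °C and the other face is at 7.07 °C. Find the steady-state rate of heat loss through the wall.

Q = kA·ΔT/L = 0.180 × 10.0 × |23.7 °C − 7.07 °C| / 0.0326 = 918 W

Q = 918 W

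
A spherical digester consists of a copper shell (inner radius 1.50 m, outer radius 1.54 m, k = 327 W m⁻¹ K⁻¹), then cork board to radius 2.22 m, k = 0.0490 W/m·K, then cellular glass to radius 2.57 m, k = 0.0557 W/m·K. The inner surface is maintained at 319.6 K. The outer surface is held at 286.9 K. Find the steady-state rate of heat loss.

Q = 79.6 W

Series thermal resistances, inner to outer:
  R_copper = (1/1.50 − 1/1.54)/(4πk) = 0.01732/(4π·327) = 4.214×10^-6 K/W
  R_cork board = (1/1.54 − 1/2.22)/(4πk) = 0.1989/(4π·0.0490) = 0.3230 K/W
  R_cellular glass = (1/2.22 − 1/2.57)/(4πk) = 0.06135/(4π·0.0557) = 0.08764 K/W
ΣR = 4.214×10^-6 + 0.3230 + 0.08764 = 0.4106 K/W
Q = ΔT/ΣR = (319.6 K − 286.9 K)/0.4106 = 79.6 W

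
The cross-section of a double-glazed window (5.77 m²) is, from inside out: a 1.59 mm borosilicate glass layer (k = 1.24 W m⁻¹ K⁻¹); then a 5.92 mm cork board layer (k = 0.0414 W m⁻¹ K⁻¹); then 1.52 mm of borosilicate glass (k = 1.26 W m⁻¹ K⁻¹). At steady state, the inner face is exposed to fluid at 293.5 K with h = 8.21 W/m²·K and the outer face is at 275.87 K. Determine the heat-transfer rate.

Series thermal resistances, inner to outer:
  R_conv,in = 1/(hA) = 1/(8.21·5.77) = 0.02111 K/W
  R_borosilicate glass = L/(kA) = 0.00159/(1.24·5.77) = 2.222×10^-4 K/W
  R_cork board = L/(kA) = 0.00592/(0.0414·5.77) = 0.02478 K/W
  R_borosilicate glass = L/(kA) = 0.00152/(1.26·5.77) = 2.091×10^-4 K/W
ΣR = 0.02111 + 2.222×10^-4 + 0.02478 + 2.091×10^-4 = 0.04632 K/W
Q = ΔT/ΣR = (293.5 K − 275.87 K)/0.04632 = 381 W

Q = 381 W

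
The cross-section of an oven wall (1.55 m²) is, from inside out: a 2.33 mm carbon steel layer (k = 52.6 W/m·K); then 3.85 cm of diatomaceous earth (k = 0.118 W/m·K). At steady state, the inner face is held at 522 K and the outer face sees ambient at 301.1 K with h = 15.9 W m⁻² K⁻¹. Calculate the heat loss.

Q = 880 W

Treat each layer as a resistance in series:
  R_carbon steel = L/(kA) = 0.00233/(52.6·1.55) = 2.858×10^-5 K/W
  R_diatomaceous earth = L/(kA) = 0.0385/(0.118·1.55) = 0.2105 K/W
  R_conv,out = 1/(hA) = 1/(15.9·1.55) = 0.04058 K/W
ΣR = 2.858×10^-5 + 0.2105 + 0.04058 = 0.2511 K/W
Q = ΔT/ΣR = (522 K − 301.1 K)/0.2511 = 880 W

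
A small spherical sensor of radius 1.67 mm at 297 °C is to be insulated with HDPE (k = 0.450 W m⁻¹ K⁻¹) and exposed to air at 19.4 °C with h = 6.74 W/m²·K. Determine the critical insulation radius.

r_cr = 13.4 cm

For a sphere, r_cr = 2k_ins/h = 2·0.450/6.74 = 0.134 m = 13.4 cm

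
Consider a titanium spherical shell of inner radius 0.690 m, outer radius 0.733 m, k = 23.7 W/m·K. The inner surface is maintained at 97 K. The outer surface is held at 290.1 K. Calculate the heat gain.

Q = 4πk·ΔT/(1/r₁ − 1/r₂) = 4π × 23.7 × 193.1 / (1/0.690 − 1/0.733) = 6.76×10^5 W

Q = 676 kW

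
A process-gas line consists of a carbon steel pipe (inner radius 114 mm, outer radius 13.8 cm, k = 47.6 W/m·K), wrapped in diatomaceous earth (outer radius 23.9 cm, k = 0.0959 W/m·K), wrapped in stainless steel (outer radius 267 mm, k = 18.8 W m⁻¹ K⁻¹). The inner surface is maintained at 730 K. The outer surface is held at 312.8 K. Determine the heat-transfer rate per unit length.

Q' = 457 W/m

Resistance network (inner→outer):
  R'_carbon steel = ln(0.138/0.114)/(2πk) = 0.1911/(2π·47.6) = 6.388×10^-4 m·K/W
  R'_diatomaceous earth = ln(0.239/0.138)/(2πk) = 0.5492/(2π·0.0959) = 0.9115 m·K/W
  R'_stainless steel = ln(0.267/0.239)/(2πk) = 0.1108/(2π·18.8) = 9.379×10^-4 m·K/W
ΣR = 6.388×10^-4 + 0.9115 + 9.379×10^-4 = 0.9131 m·K/W
Q' = ΔT/ΣR = (730 K − 312.8 K)/0.9131 = 457 W/m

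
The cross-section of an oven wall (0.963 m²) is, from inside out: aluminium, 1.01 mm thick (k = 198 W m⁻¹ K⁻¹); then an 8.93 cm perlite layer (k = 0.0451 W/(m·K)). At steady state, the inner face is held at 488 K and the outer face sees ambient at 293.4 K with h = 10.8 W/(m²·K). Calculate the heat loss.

Treat each layer as a resistance in series:
  R_aluminium = L/(kA) = 0.00101/(198·0.963) = 5.297×10^-6 K/W
  R_perlite = L/(kA) = 0.0893/(0.0451·0.963) = 2.056 K/W
  R_conv,out = 1/(hA) = 1/(10.8·0.963) = 0.09615 K/W
ΣR = 5.297×10^-6 + 2.056 + 0.09615 = 2.152 K/W
Q = ΔT/ΣR = (488 K − 293.4 K)/2.152 = 90.4 W

Q = 90.4 W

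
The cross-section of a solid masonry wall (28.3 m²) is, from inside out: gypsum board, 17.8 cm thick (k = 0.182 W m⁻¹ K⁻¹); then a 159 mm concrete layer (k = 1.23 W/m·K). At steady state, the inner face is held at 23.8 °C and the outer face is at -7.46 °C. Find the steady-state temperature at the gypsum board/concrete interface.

T = -3.81 °C

Resistance network (inner→outer):
  R_gypsum board = L/(kA) = 0.178/(0.182·28.3) = 0.03456 K/W
  R_concrete = L/(kA) = 0.159/(1.23·28.3) = 0.004568 K/W
ΣR = 0.03456 + 0.004568 = 0.03913 K/W
Q = ΔT/ΣR = (23.8 °C − -7.46 °C)/0.03913 = 798.9 W
From the inner boundary to the gypsum board/concrete interface, ΣR_partial = 0.03456 K/W.
T_interface = T_in − Q·ΣR_partial = 23.8 °C − (798.9)(0.03456) = -3.81 °C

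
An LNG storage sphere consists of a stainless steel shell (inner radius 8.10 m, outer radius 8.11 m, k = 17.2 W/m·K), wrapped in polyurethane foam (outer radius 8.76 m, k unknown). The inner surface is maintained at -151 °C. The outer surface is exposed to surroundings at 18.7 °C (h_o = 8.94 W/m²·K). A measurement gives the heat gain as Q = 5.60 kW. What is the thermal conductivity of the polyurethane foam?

ΣR = ΔT/Q = |-151 − 18.7|/5600 = 0.03030 K/W
Known resistances:
  R_stainless steel = (1/8.10 − 1/8.11)/(4πk) = 1.522×10^-4/(4π·17.2) = 7.043×10^-7 K/W
  R_conv,out = 1/(4πr²h) = 1/(4π·8.76²·8.94) = 1.160×10^-4 K/W
R_polyurethane foam = ΣR − ΣR_known = 0.03030 − 1.167×10^-4 = 0.03018 K/W
(1/r₁−1/r₂)/(4πk) = 0.03018 ⇒ k = 0.009149/(4π·0.03018) = 0.0241 W/m·K

k = 0.0241 W/m·K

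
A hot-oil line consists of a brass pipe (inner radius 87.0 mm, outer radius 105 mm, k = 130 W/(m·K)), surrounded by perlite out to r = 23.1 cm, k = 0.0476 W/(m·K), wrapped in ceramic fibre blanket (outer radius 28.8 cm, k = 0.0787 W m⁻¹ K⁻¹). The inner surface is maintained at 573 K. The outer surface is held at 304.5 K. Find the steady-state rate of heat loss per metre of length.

Series thermal resistances, inner to outer:
  R'_brass = ln(0.105/0.0870)/(2πk) = 0.1881/(2π·130) = 2.302×10^-4 m·K/W
  R'_perlite = ln(0.231/0.105)/(2πk) = 0.7885/(2π·0.0476) = 2.636 m·K/W
  R'_ceramic fibre blanket = ln(0.288/0.231)/(2πk) = 0.2205/(2π·0.0787) = 0.4460 m·K/W
ΣR = 2.302×10^-4 + 2.636 + 0.4460 = 3.082 m·K/W
Q' = ΔT/ΣR = (573 K − 304.5 K)/3.082 = 87.1 W/m

Q' = 87.1 W/m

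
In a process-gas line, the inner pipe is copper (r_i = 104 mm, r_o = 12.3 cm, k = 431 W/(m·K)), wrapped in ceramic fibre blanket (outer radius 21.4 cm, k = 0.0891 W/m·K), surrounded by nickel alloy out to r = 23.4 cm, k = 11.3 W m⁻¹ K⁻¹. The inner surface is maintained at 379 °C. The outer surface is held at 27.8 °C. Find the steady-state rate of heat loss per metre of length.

Q' = 355 W/m

Series thermal resistances, inner to outer:
  R'_copper = ln(0.123/0.104)/(2πk) = 0.1678/(2π·431) = 6.196×10^-5 m·K/W
  R'_ceramic fibre blanket = ln(0.214/0.123)/(2πk) = 0.5538/(2π·0.0891) = 0.9892 m·K/W
  R'_nickel alloy = ln(0.234/0.214)/(2πk) = 0.08935/(2π·11.3) = 0.001258 m·K/W
ΣR = 6.196×10^-5 + 0.9892 + 0.001258 = 0.9905 m·K/W
Q' = ΔT/ΣR = (379 °C − 27.8 °C)/0.9905 = 355 W/m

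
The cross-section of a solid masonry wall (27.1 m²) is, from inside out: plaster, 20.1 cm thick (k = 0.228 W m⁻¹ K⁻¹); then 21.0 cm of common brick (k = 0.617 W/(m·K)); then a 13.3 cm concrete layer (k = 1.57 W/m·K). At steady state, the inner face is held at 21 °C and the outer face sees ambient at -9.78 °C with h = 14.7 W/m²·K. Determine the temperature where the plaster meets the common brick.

T = 1.26 °C

Series thermal resistances, inner to outer:
  R_plaster = L/(kA) = 0.201/(0.228·27.1) = 0.03253 K/W
  R_common brick = L/(kA) = 0.210/(0.617·27.1) = 0.01256 K/W
  R_concrete = L/(kA) = 0.133/(1.57·27.1) = 0.003126 K/W
  R_conv,out = 1/(hA) = 1/(14.7·27.1) = 0.002510 K/W
ΣR = 0.03253 + 0.01256 + 0.003126 + 0.002510 = 0.05073 K/W
Q = ΔT/ΣR = (21 °C − -9.78 °C)/0.05073 = 606.7 W
From the inner boundary to the plaster/common brick interface, ΣR_partial = 0.03253 K/W.
T_interface = T_in − Q·ΣR_partial = 21 °C − (606.7)(0.03253) = 1.26 °C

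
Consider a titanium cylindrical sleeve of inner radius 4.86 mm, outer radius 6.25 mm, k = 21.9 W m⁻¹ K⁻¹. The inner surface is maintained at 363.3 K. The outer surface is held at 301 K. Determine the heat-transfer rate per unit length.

Q' = 2πk·ΔT/ln(r₂/r₁) = 2π × 21.9 × 62.3 / ln(0.00625/0.00486) = 34100 W/m

Q' = 34.1 kW/m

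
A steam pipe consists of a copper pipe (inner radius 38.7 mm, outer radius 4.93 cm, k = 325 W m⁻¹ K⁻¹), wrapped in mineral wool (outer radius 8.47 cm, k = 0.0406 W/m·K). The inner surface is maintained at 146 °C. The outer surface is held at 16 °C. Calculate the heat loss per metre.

Q' = 61.3 W/m

Series thermal resistances, inner to outer:
  R'_copper = ln(0.0493/0.0387)/(2πk) = 0.2421/(2π·325) = 1.186×10^-4 m·K/W
  R'_mineral wool = ln(0.0847/0.0493)/(2πk) = 0.5412/(2π·0.0406) = 2.122 m·K/W
ΣR = 1.186×10^-4 + 2.122 = 2.122 m·K/W
Q' = ΔT/ΣR = (146 °C − 16 °C)/2.122 = 61.3 W/m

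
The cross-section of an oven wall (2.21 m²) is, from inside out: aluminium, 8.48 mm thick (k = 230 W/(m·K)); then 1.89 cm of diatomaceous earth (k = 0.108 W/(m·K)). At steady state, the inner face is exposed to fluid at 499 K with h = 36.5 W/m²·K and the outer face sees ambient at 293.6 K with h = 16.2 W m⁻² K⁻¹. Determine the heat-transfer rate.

Q = 1720 W

Series thermal resistances, inner to outer:
  R_conv,in = 1/(hA) = 1/(36.5·2.21) = 0.01240 K/W
  R_aluminium = L/(kA) = 0.00848/(230·2.21) = 1.668×10^-5 K/W
  R_diatomaceous earth = L/(kA) = 0.0189/(0.108·2.21) = 0.07919 K/W
  R_conv,out = 1/(hA) = 1/(16.2·2.21) = 0.02793 K/W
ΣR = 0.01240 + 1.668×10^-5 + 0.07919 + 0.02793 = 0.1195 K/W
Q = ΔT/ΣR = (499 K − 293.6 K)/0.1195 = 1720 W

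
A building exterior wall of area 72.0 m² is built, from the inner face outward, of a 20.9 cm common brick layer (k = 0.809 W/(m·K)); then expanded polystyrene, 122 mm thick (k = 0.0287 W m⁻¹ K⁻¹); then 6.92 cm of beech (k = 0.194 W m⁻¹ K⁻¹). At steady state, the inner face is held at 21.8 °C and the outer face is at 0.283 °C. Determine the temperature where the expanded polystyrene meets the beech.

Treat each layer as a resistance in series:
  R_common brick = L/(kA) = 0.209/(0.809·72.0) = 0.003588 K/W
  R_expanded polystyrene = L/(kA) = 0.122/(0.0287·72.0) = 0.05904 K/W
  R_beech = L/(kA) = 0.0692/(0.194·72.0) = 0.004954 K/W
ΣR = 0.003588 + 0.05904 + 0.004954 = 0.06758 K/W
Q = ΔT/ΣR = (21.8 °C − 0.283 °C)/0.06758 = 318.4 W
From the inner boundary to the expanded polystyrene/beech interface, ΣR_partial = 0.06263 K/W.
T_interface = T_in − Q·ΣR_partial = 21.8 °C − (318.4)(0.06263) = 1.86 °C

T = 1.86 °C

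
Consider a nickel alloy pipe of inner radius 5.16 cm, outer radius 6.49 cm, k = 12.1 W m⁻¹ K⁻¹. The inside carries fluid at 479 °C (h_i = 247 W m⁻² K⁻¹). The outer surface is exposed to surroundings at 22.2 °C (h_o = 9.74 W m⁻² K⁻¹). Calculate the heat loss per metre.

Resistance network (inner→outer):
  R'_conv,in = 1/(2πr h) = 1/(2π·0.0516·247) = 0.01249 m·K/W
  R'_nickel alloy = ln(0.0649/0.0516)/(2πk) = 0.2293/(2π·12.1) = 0.003016 m·K/W
  R'_conv,out = 1/(2πr h) = 1/(2π·0.0649·9.74) = 0.2518 m·K/W
ΣR = 0.01249 + 0.003016 + 0.2518 = 0.2673 m·K/W
Q' = ΔT/ΣR = (479 °C − 22.2 °C)/0.2673 = 1710 W/m

Q' = 1710 W/m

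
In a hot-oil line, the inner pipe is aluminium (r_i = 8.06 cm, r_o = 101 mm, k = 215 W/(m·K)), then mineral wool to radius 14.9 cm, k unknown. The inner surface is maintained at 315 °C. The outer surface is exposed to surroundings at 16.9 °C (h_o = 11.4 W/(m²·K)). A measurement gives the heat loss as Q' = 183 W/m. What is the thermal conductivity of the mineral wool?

ΣR = ΔT/Q' = |315 − 16.9|/183 = 1.629 m·K/W
Known resistances:
  R'_aluminium = ln(0.101/0.0806)/(2πk) = 0.2256/(2π·215) = 1.670×10^-4 m·K/W
  R'_conv,out = 1/(2πr h) = 1/(2π·0.149·11.4) = 0.09370 m·K/W
R_mineral wool = ΣR − ΣR_known = 1.629 − 0.09387 = 1.535 m·K/W
ln(r₂/r₁)/(2πk) = 1.535 ⇒ k = 0.3888/(2π·1.535) = 0.0403 W/m·K

k = 0.0403 W/m·K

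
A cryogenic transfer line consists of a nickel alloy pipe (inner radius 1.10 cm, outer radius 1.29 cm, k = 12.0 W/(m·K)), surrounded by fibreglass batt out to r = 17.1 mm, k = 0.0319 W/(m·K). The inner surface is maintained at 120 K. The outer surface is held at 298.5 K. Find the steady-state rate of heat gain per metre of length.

Resistance network (inner→outer):
  R'_nickel alloy = ln(0.0129/0.0110)/(2πk) = 0.1593/(2π·12.0) = 0.002113 m·K/W
  R'_fibreglass batt = ln(0.0171/0.0129)/(2πk) = 0.2819/(2π·0.0319) = 1.406 m·K/W
ΣR = 0.002113 + 1.406 = 1.408 m·K/W
Q' = ΔT/ΣR = (120 K − 298.5 K)/1.408 = -127 W/m
(Negative Q' ⇒ heat flows inward; heat gain = 127 W/m.)

Q' = 127 W/m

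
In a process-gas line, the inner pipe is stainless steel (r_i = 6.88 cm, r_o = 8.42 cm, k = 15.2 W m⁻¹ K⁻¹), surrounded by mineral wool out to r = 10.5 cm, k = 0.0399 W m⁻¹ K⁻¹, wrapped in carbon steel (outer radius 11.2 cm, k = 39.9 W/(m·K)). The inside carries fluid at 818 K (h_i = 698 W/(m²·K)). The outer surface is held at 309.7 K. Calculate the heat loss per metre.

Q' = 574 W/m

Resistance network (inner→outer):
  R'_conv,in = 1/(2πr h) = 1/(2π·0.0688·698) = 0.003314 m·K/W
  R'_stainless steel = ln(0.0842/0.0688)/(2πk) = 0.2020/(2π·15.2) = 0.002115 m·K/W
  R'_mineral wool = ln(0.105/0.0842)/(2πk) = 0.2208/(2π·0.0399) = 0.8806 m·K/W
  R'_carbon steel = ln(0.112/0.105)/(2πk) = 0.06454/(2π·39.9) = 2.574×10^-4 m·K/W
ΣR = 0.003314 + 0.002115 + 0.8806 + 2.574×10^-4 = 0.8863 m·K/W
Q' = ΔT/ΣR = (818 K − 309.7 K)/0.8863 = 574 W/m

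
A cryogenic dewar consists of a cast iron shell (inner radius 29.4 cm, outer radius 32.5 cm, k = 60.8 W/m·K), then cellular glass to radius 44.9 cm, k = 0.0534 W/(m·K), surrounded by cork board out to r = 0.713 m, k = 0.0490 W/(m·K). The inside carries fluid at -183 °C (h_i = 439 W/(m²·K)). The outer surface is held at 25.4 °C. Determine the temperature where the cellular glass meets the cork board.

Treat each layer as a resistance in series:
  R_conv,in = 1/(4πr²h) = 1/(4π·0.294²·439) = 0.002097 K/W
  R_cast iron = (1/0.294 − 1/0.325)/(4πk) = 0.3244/(4π·60.8) = 4.246×10^-4 K/W
  R_cellular glass = (1/0.325 − 1/0.449)/(4πk) = 0.8498/(4π·0.0534) = 1.266 K/W
  R_cork board = (1/0.449 − 1/0.713)/(4πk) = 0.8246/(4π·0.0490) = 1.339 K/W
ΣR = 0.002097 + 4.246×10^-4 + 1.266 + 1.339 = 2.608 K/W
Q = ΔT/ΣR = (-183 °C − 25.4 °C)/2.608 = -79.91 W
From the inner boundary to the cellular glass/cork board interface, ΣR_partial = 1.269 K/W.
T_interface = T_in − Q·ΣR_partial = -183 °C − (-79.91)(1.269) = -81.6 °C

T = -81.6 °C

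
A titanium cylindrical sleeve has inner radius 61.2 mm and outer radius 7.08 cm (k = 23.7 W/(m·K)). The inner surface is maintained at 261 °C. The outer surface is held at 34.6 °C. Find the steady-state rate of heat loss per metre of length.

Q' = 2πk·ΔT/ln(r₂/r₁) = 2π × 23.7 × 226.4 / ln(0.0708/0.0612) = 2.31×10^5 W/m

Q' = 231 kW/m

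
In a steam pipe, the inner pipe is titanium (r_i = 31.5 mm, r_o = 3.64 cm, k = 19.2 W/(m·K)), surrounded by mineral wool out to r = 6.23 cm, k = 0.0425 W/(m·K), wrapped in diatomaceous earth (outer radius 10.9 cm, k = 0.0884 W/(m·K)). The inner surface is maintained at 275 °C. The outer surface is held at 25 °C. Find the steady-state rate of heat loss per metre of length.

Treat each layer as a resistance in series:
  R'_titanium = ln(0.0364/0.0315)/(2πk) = 0.1446/(2π·19.2) = 0.001198 m·K/W
  R'_mineral wool = ln(0.0623/0.0364)/(2πk) = 0.5374/(2π·0.0425) = 2.012 m·K/W
  R'_diatomaceous earth = ln(0.109/0.0623)/(2πk) = 0.5594/(2π·0.0884) = 1.007 m·K/W
ΣR = 0.001198 + 2.012 + 1.007 = 3.020 m·K/W
Q' = ΔT/ΣR = (275 °C − 25 °C)/3.020 = 82.8 W/m

Q' = 82.8 W/m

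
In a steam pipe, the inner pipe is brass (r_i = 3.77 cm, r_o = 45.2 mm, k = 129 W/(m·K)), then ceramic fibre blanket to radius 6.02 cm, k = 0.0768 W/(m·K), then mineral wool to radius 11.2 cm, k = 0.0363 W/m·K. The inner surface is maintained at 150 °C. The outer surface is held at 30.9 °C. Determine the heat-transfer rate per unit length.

Q' = 35.9 W/m

Resistance network (inner→outer):
  R'_brass = ln(0.0452/0.0377)/(2πk) = 0.1814/(2π·129) = 2.238×10^-4 m·K/W
  R'_ceramic fibre blanket = ln(0.0602/0.0452)/(2πk) = 0.2866/(2π·0.0768) = 0.5939 m·K/W
  R'_mineral wool = ln(0.112/0.0602)/(2πk) = 0.6208/(2π·0.0363) = 2.722 m·K/W
ΣR = 2.238×10^-4 + 0.5939 + 2.722 = 3.316 m·K/W
Q' = ΔT/ΣR = (150 °C − 30.9 °C)/3.316 = 35.9 W/m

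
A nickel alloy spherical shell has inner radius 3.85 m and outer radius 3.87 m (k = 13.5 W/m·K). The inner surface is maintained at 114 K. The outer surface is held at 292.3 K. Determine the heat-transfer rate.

Q = 22500 kW

Q = 4πk·ΔT/(1/r₁ − 1/r₂) = 4π × 13.5 × 178.3 / (1/3.85 − 1/3.87) = 2.25×10^7 W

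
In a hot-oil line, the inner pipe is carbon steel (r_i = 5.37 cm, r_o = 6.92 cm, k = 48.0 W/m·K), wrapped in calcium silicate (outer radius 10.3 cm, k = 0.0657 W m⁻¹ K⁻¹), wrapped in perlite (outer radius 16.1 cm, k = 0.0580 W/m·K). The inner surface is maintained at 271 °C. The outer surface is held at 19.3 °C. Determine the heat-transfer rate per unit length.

Q' = 115 W/m

Treat each layer as a resistance in series:
  R'_carbon steel = ln(0.0692/0.0537)/(2πk) = 0.2536/(2π·48.0) = 8.408×10^-4 m·K/W
  R'_calcium silicate = ln(0.103/0.0692)/(2πk) = 0.3977/(2π·0.0657) = 0.9635 m·K/W
  R'_perlite = ln(0.161/0.103)/(2πk) = 0.4467/(2π·0.0580) = 1.226 m·K/W
ΣR = 8.408×10^-4 + 0.9635 + 1.226 = 2.190 m·K/W
Q' = ΔT/ΣR = (271 °C − 19.3 °C)/2.190 = 115 W/m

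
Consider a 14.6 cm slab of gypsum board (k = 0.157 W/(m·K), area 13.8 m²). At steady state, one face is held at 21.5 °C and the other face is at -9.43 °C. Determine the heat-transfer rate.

Q = 459 W

Q = kA·ΔT/L = 0.157 × 13.8 × |21.5 °C − -9.43 °C| / 0.146 = 459 W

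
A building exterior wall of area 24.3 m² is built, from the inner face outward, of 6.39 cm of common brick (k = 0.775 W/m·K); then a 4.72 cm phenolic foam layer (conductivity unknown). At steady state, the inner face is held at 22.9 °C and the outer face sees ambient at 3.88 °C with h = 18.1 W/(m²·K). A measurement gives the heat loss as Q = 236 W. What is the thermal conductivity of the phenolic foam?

k = 0.0259 W/m·K

ΣR = ΔT/Q = |22.9 − 3.88|/236 = 0.08059 K/W
Known resistances:
  R_common brick = L/(kA) = 0.0639/(0.775·24.3) = 0.003393 K/W
  R_conv,out = 1/(hA) = 1/(18.1·24.3) = 0.002274 K/W
R_phenolic foam = ΣR − ΣR_known = 0.08059 − 0.005667 = 0.07492 K/W
L/(kA) = 0.07492 ⇒ k = 0.0472/(0.07492·24.3) = 0.0259 W/m·K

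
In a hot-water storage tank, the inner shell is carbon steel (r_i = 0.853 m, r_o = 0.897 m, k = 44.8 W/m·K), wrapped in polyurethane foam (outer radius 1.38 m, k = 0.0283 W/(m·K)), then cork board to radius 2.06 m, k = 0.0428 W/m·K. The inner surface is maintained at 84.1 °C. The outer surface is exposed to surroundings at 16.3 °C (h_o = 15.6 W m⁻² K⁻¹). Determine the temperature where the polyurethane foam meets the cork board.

Resistance network (inner→outer):
  R_carbon steel = (1/0.853 − 1/0.897)/(4πk) = 0.05751/(4π·44.8) = 1.021×10^-4 K/W
  R_polyurethane foam = (1/0.897 − 1/1.38)/(4πk) = 0.3902/(4π·0.0283) = 1.097 K/W
  R_cork board = (1/1.38 − 1/2.06)/(4πk) = 0.2392/(4π·0.0428) = 0.4447 K/W
  R_conv,out = 1/(4πr²h) = 1/(4π·2.06²·15.6) = 0.001202 K/W
ΣR = 1.021×10^-4 + 1.097 + 0.4447 + 0.001202 = 1.543 K/W
Q = ΔT/ΣR = (84.1 °C − 16.3 °C)/1.543 = 43.94 W
From the inner boundary to the polyurethane foam/cork board interface, ΣR_partial = 1.097 K/W.
T_interface = T_in − Q·ΣR_partial = 84.1 °C − (43.94)(1.097) = 35.9 °C

T = 35.9 °C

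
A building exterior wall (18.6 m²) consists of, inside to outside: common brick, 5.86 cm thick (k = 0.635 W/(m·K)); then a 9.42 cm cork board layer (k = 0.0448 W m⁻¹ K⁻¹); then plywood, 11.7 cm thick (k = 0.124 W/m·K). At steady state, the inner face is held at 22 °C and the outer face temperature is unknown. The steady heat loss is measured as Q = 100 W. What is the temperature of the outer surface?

Series resistances:
  R_common brick = L/(kA) = 0.0586/(0.635·18.6) = 0.004961 K/W
  R_cork board = L/(kA) = 0.0942/(0.0448·18.6) = 0.1130 K/W
  R_plywood = L/(kA) = 0.117/(0.124·18.6) = 0.05073 K/W
ΣR = 0.1687 K/W
ΔT = Q·ΣR = 100 × 0.1687 = 16.87 K
Heat flows outward, so T_out = T_in − ΔT = 22 − 16.87 = 5.13 °C

T_out = 5.13 °C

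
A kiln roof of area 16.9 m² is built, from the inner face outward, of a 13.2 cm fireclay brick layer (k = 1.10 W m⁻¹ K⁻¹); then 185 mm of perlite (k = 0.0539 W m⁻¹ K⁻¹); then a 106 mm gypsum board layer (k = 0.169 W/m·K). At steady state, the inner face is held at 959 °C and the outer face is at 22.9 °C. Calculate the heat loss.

Q = 3.79 kW

Series thermal resistances, inner to outer:
  R_fireclay brick = L/(kA) = 0.132/(1.10·16.9) = 0.007101 K/W
  R_perlite = L/(kA) = 0.185/(0.0539·16.9) = 0.2031 K/W
  R_gypsum board = L/(kA) = 0.106/(0.169·16.9) = 0.03711 K/W
ΣR = 0.007101 + 0.2031 + 0.03711 = 0.2473 K/W
Q = ΔT/ΣR = (959 °C − 22.9 °C)/0.2473 = 3790 W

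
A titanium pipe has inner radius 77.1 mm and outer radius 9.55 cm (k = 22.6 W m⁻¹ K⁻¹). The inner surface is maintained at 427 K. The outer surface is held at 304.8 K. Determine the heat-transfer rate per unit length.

Q' = 2πk·ΔT/ln(r₂/r₁) = 2π × 22.6 × 122.2 / ln(0.0955/0.0771) = 81100 W/m

Q' = 81100 W/m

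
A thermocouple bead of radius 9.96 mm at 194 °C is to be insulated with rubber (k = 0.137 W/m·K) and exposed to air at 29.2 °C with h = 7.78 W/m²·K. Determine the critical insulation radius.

r_cr = 3.52 cm

For a sphere, r_cr = 2k_ins/h = 2·0.137/7.78 = 0.0352 m = 3.52 cm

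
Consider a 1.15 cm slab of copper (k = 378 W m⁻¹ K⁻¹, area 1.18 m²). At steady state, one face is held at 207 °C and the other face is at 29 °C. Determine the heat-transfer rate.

Q = 6.90×10^6 W

Q = kA·ΔT/L = 378 × 1.18 × |207 °C − 29 °C| / 0.0115 = 6.90×10^6 W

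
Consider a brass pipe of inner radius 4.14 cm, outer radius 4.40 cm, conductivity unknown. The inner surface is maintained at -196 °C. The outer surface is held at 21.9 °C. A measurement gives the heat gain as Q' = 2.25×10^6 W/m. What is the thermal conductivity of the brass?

ΣR = ΔT/Q' = |-196 − 21.9|/2.25×10^6 = 9.684×10^-5 m·K/W
ln(r₂/r₁)/(2πk) = 9.684×10^-5 ⇒ k = 0.06091/(2π·9.684×10^-5) = 100 W/m·K

k = 100 W/m·K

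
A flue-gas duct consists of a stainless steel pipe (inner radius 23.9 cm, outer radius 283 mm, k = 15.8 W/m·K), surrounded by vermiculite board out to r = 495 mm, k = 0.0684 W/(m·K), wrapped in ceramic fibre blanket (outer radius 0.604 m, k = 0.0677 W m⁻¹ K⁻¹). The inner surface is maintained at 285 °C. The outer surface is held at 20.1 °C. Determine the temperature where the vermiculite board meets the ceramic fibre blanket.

Resistance network (inner→outer):
  R'_stainless steel = ln(0.283/0.239)/(2πk) = 0.1690/(2π·15.8) = 0.001702 m·K/W
  R'_vermiculite board = ln(0.495/0.283)/(2πk) = 0.5591/(2π·0.0684) = 1.301 m·K/W
  R'_ceramic fibre blanket = ln(0.604/0.495)/(2πk) = 0.1990/(2π·0.0677) = 0.4679 m·K/W
ΣR = 0.001702 + 1.301 + 0.4679 = 1.771 m·K/W
Q' = ΔT/ΣR = (285 °C − 20.1 °C)/1.771 = 149.6 W/m
From the inner boundary to the vermiculite board/ceramic fibre blanket interface, ΣR_partial = 1.303 m·K/W.
T_interface = T_in − Q'·ΣR_partial = 285 °C − (149.6)(1.303) = 90.1 °C

T = 90.1 °C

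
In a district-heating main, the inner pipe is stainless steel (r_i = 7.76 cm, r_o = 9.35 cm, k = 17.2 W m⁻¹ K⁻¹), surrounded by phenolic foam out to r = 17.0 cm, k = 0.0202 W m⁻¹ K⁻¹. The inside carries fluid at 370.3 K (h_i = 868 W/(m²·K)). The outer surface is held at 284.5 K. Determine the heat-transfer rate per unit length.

Series thermal resistances, inner to outer:
  R'_conv,in = 1/(2πr h) = 1/(2π·0.0776·868) = 0.002363 m·K/W
  R'_stainless steel = ln(0.0935/0.0776)/(2πk) = 0.1864/(2π·17.2) = 0.001725 m·K/W
  R'_phenolic foam = ln(0.170/0.0935)/(2πk) = 0.5978/(2π·0.0202) = 4.710 m·K/W
ΣR = 0.002363 + 0.001725 + 4.710 = 4.714 m·K/W
Q' = ΔT/ΣR = (370.3 K − 284.5 K)/4.714 = 18.2 W/m

Q' = 18.2 W/m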